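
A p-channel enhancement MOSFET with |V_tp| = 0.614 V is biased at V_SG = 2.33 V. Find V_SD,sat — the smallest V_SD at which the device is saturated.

The boundary between triode and saturation is V_SD = V_SG − |V_tp| = V_ov.
V_ov = 2.33 − 0.614 = 1.72 V.

V_SD,sat = 1.72 V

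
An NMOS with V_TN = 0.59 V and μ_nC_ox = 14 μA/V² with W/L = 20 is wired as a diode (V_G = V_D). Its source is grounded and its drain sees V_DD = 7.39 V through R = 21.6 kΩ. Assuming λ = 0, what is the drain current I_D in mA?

With gate tied to drain, V_GS = V_DS ≥ V_GS − V_TN, so the device is in saturation.
k_n = μ_nC_ox · (W/L) = 0.28 mA/V².
KCL at the drain: ½ k_n (V_GS − V_TN)² = (V_DD − V_GS)/R.
Let x = V_GS − 0.59. Then 3.02 x² + x − 6.8 = 0, giving x = 1.34 V (positive root), so V_GS = 1.93 V.
I_D = (V_DD − V_GS)/R = (7.39 − 1.93) / 21.6 = 0.253 mA.

I_D = 0.253 mA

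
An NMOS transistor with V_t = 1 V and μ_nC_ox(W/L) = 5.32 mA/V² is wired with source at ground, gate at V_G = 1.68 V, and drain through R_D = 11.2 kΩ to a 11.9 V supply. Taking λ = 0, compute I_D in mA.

I_D = 1.03 mA

V_GS = V_G = 1.68 V, so V_ov = 1.68 − 1 = 0.68 V.
Assume saturation: I_D = ½ k_n V_ov² = 0.5 × 5.32 × 0.68² = 1.23 mA, giving V_DS = V_DD − I_D R_D = 11.9 − 1.23 × 11.2 = -1.88 V.
But -1.88 V < V_ov = 0.68 V, so the device is actually in triode.
In triode I_D = k_n[V_ov V_DS − ½ V_DS²] and I_D = (V_DD − V_DS)/R_D. Equating: 29.8 V_DS² − 41.52 V_DS + 11.9 = 0, giving V_DS = 0.403 V (the root below V_ov).
I_D = (11.9 − 0.403) / 11.2 = 1.03 mA.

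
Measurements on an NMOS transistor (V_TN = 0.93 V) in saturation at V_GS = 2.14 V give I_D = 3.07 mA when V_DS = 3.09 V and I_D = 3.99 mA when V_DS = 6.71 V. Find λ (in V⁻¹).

λ = 0.111 V⁻¹

With V_GS fixed, I_D ∝ (1 + λ V_DS) in saturation, so I_D2/I_D1 = (1 + λ V_DS2)/(1 + λ V_DS1).
3.99/3.07 = 1.3 = (1 + 6.71 λ)/(1 + 3.09 λ).
Solving: λ (I_D1 V_DS2 − I_D2 V_DS1) = I_D2 − I_D1, so λ = (3.99 − 3.07) / (3.07 × 6.71 − 3.99 × 3.09) = 0.92 / 8.27 = 0.111 V⁻¹.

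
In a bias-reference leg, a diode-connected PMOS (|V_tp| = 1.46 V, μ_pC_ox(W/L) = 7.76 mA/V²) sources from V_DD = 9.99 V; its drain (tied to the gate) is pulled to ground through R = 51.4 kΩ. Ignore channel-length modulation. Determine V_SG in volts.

V_SG = 1.66 V

With gate tied to drain, V_SG = V_SD ≥ V_SG − |V_tp|, so the device is in saturation.
KCL at the drain: ½ k_p (V_SG − |V_tp|)² = (V_DD − V_SG)/R.
Let x = V_SG − 1.46. Then 199 x² + x − 8.53 = 0, giving x = 0.204 V (positive root), so V_SG = 1.66 V.
I_D = (V_DD − V_SG)/R = (9.99 − 1.66) / 51.4 = 0.162 mA.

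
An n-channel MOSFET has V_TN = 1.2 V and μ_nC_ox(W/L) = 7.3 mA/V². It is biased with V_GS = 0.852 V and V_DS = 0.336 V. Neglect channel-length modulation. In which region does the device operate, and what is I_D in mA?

V_GS = 0.852 V < V_TN = 1.2 V, so the transistor is in cutoff.

Cutoff; I_D = 0 mA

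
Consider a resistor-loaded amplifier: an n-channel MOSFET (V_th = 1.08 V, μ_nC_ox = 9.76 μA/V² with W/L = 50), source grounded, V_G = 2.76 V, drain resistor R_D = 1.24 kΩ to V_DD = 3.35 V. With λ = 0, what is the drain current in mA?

I_D = 0.689 mA

V_GS = V_G = 2.76 V, so V_ov = 2.76 − 1.08 = 1.68 V.
k_n = μ_nC_ox · (W/L) = 0.488 mA/V².
Assume saturation: I_D = ½ k_n V_ov² = 0.5 × 0.488 × 1.68² = 0.689 mA, giving V_DS = V_DD − I_D R_D = 3.35 − 0.689 × 1.24 = 2.5 V.
V_DS = 2.5 V ≥ V_ov = 1.68 V, confirming saturation.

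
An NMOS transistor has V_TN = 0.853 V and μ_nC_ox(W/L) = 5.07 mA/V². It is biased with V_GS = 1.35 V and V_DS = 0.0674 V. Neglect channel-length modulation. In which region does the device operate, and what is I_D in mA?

Triode; I_D = 0.158 mA

V_ov = V_GS − V_TN = 1.35 − 0.853 = 0.497 V.
Since V_DS = 0.0674 V < V_ov = 0.497 V, the device is in the triode region.
I_D = k_n [V_ov · V_DS − ½ V_DS²] = 5.07 × [0.497 × 0.0674 − 0.5 × 0.0674²] = 0.158 mA.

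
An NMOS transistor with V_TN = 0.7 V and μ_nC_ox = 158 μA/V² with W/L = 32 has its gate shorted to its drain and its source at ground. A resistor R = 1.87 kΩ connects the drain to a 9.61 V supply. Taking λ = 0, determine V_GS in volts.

V_GS = 1.97 V

With gate tied to drain, V_GS = V_DS ≥ V_GS − V_TN, so the device is in saturation.
k_n = μ_nC_ox · (W/L) = 5.056 mA/V².
KCL at the drain: ½ k_n (V_GS − V_TN)² = (V_DD − V_GS)/R.
Let x = V_GS − 0.7. Then 4.73 x² + x − 8.91 = 0, giving x = 1.27 V (positive root), so V_GS = 1.97 V.
I_D = (V_DD − V_GS)/R = (9.61 − 1.97) / 1.87 = 4.08 mA.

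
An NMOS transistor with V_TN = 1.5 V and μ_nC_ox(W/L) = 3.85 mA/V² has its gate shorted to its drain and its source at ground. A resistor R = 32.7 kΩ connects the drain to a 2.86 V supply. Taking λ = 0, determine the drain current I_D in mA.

I_D = 0.0373 mA

With gate tied to drain, V_GS = V_DS ≥ V_GS − V_TN, so the device is in saturation.
KCL at the drain: ½ k_n (V_GS − V_TN)² = (V_DD − V_GS)/R.
Let x = V_GS − 1.5. Then 62.9 x² + x − 1.36 = 0, giving x = 0.139 V (positive root), so V_GS = 1.64 V.
I_D = (V_DD − V_GS)/R = (2.86 − 1.64) / 32.7 = 0.0373 mA.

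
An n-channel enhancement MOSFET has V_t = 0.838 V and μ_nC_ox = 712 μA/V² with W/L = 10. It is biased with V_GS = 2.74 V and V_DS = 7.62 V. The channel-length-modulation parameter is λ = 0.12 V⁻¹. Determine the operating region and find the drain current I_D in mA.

k_n = μ_nC_ox · (W/L) = 7.12 mA/V².
V_ov = V_GS − V_t = 2.74 − 0.838 = 1.9 V.
Since V_DS = 7.62 V ≥ V_ov = 1.9 V, the device is in saturation.
I_D = ½ k_n V_ov² (1 + λ V_DS) = 0.5 × 7.12 × 1.9² × (1 + 0.12 × 7.62) = 24.7 mA.

Saturation; I_D = 24.7 mA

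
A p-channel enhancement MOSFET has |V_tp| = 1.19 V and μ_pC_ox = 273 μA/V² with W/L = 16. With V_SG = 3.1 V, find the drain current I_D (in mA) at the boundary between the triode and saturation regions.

At the boundary V_SD = V_ov = V_SG − |V_tp| = 3.1 − 1.19 = 1.91 V.
k_p = μ_pC_ox · (W/L) = 4.368 mA/V².
I_D = ½ k_p V_ov² = 0.5 × 4.368 × 1.91² = 7.97 mA.

I_D = 7.97 mA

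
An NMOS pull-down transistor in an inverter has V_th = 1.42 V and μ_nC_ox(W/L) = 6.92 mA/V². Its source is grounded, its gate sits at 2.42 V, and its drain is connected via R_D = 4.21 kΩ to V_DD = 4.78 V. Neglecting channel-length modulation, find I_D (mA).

I_D = 1.09 mA

V_GS = V_G = 2.42 V, so V_ov = 2.42 − 1.42 = 1 V.
Assume saturation: I_D = ½ k_n V_ov² = 0.5 × 6.92 × 1² = 3.46 mA, giving V_DS = V_DD − I_D R_D = 4.78 − 3.46 × 4.21 = -9.79 V.
But -9.79 V < V_ov = 1 V, so the device is actually in triode.
In triode I_D = k_n[V_ov V_DS − ½ V_DS²] and I_D = (V_DD − V_DS)/R_D. Equating: 14.6 V_DS² − 30.13 V_DS + 4.78 = 0, giving V_DS = 0.173 V (the root below V_ov).
I_D = (4.78 − 0.173) / 4.21 = 1.09 mA.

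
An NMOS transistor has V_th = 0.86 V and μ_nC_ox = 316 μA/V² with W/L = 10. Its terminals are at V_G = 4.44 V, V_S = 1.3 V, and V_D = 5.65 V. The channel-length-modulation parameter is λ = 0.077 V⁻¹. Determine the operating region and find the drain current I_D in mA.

Saturation; I_D = 11.0 mA

V_GS = V_G − V_S = 4.44 − 1.3 = 3.14 V; V_DS = V_D − V_S = 5.65 − 1.3 = 4.35 V.
k_n = μ_nC_ox · (W/L) = 3.16 mA/V².
V_ov = V_GS − V_th = 3.14 − 0.86 = 2.28 V.
Since V_DS = 4.35 V ≥ V_ov = 2.28 V, the device is in saturation.
I_D = ½ k_n V_ov² (1 + λ V_DS) = 0.5 × 3.16 × 2.28² × (1 + 0.077 × 4.35) = 11 mA.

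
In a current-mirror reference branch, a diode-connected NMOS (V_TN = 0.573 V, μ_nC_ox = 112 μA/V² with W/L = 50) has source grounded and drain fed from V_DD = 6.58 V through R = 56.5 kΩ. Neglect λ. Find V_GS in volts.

With gate tied to drain, V_GS = V_DS ≥ V_GS − V_TN, so the device is in saturation.
k_n = μ_nC_ox · (W/L) = 5.6 mA/V².
KCL at the drain: ½ k_n (V_GS − V_TN)² = (V_DD − V_GS)/R.
Let x = V_GS − 0.573. Then 158 x² + x − 6.007 = 0, giving x = 0.192 V (positive root), so V_GS = 0.765 V.
I_D = (V_DD − V_GS)/R = (6.58 − 0.765) / 56.5 = 0.103 mA.

V_GS = 0.765 V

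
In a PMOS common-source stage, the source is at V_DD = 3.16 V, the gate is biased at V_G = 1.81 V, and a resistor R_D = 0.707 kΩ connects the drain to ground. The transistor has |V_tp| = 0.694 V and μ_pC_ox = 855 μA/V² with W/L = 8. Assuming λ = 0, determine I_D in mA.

I_D = 1.47 mA

V_SG = V_DD − V_G = 3.16 − 1.81 = 1.35 V, so V_ov = 1.35 − 0.694 = 0.656 V.
k_p = μ_pC_ox · (W/L) = 6.84 mA/V².
Assume saturation: I_D = ½ k_p V_ov² = 0.5 × 6.84 × 0.656² = 1.47 mA, giving V_SD = V_DD − I_D R_D = 3.16 − 1.47 × 0.707 = 2.12 V.
V_SD = 2.12 V ≥ V_ov = 0.656 V, confirming saturation.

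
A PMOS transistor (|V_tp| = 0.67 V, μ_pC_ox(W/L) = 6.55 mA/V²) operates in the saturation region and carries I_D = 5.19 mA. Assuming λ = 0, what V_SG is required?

V_SG = 1.93 V

In saturation I_D = ½ k_p (V_SG − |V_tp|)², so V_SG − |V_tp| = √(2 I_D / k_p) = √(2 × 5.19 / 6.55) = 1.26 V.
V_SG = 0.67 + 1.26 = 1.93 V.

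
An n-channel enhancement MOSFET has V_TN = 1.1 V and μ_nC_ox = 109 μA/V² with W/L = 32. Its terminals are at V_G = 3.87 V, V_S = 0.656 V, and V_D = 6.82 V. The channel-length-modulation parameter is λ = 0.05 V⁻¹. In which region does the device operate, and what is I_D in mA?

Saturation; I_D = 10.2 mA

V_GS = V_G − V_S = 3.87 − 0.656 = 3.21 V; V_DS = V_D − V_S = 6.82 − 0.656 = 6.16 V.
k_n = μ_nC_ox · (W/L) = 3.488 mA/V².
V_ov = V_GS − V_TN = 3.21 − 1.1 = 2.11 V.
Since V_DS = 6.16 V ≥ V_ov = 2.11 V, the device is in saturation.
I_D = ½ k_n V_ov² (1 + λ V_DS) = 0.5 × 3.488 × 2.11² × (1 + 0.05 × 6.16) = 10.2 mA.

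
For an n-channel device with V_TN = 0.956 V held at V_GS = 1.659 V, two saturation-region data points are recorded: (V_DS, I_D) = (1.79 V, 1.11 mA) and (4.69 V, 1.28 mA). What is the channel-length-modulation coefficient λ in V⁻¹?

λ = 0.0583 V⁻¹

With V_GS fixed, I_D ∝ (1 + λ V_DS) in saturation, so I_D2/I_D1 = (1 + λ V_DS2)/(1 + λ V_DS1).
1.28/1.11 = 1.153 = (1 + 4.69 λ)/(1 + 1.79 λ).
Solving: λ (I_D1 V_DS2 − I_D2 V_DS1) = I_D2 − I_D1, so λ = (1.28 − 1.11) / (1.11 × 4.69 − 1.28 × 1.79) = 0.17 / 2.91 = 0.0583 V⁻¹.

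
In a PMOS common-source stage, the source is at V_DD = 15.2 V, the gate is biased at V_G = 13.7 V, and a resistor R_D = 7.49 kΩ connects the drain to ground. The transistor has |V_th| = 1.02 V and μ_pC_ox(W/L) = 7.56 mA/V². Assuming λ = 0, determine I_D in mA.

I_D = 0.871 mA

V_SG = V_DD − V_G = 15.2 − 13.7 = 1.5 V, so V_ov = 1.5 − 1.02 = 0.48 V.
Assume saturation: I_D = ½ k_p V_ov² = 0.5 × 7.56 × 0.48² = 0.871 mA, giving V_SD = V_DD − I_D R_D = 15.2 − 0.871 × 7.49 = 8.68 V.
V_SD = 8.68 V ≥ V_ov = 0.48 V, confirming saturation.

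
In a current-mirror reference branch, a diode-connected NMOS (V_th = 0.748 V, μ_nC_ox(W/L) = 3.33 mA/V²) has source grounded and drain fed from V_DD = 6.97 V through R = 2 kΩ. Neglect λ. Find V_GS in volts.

V_GS = 1.97 V

With gate tied to drain, V_GS = V_DS ≥ V_GS − V_th, so the device is in saturation.
KCL at the drain: ½ k_n (V_GS − V_th)² = (V_DD − V_GS)/R.
Let x = V_GS − 0.748. Then 3.33 x² + x − 6.222 = 0, giving x = 1.22 V (positive root), so V_GS = 1.97 V.
I_D = (V_DD − V_GS)/R = (6.97 − 1.97) / 2 = 2.5 mA.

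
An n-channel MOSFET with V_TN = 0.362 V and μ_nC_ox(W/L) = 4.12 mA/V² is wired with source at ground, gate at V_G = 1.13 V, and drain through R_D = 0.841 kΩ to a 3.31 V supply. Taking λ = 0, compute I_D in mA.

V_GS = V_G = 1.13 V, so V_ov = 1.13 − 0.362 = 0.768 V.
Assume saturation: I_D = ½ k_n V_ov² = 0.5 × 4.12 × 0.768² = 1.22 mA, giving V_DS = V_DD − I_D R_D = 3.31 − 1.22 × 0.841 = 2.29 V.
V_DS = 2.29 V ≥ V_ov = 0.768 V, confirming saturation.

I_D = 1.22 mA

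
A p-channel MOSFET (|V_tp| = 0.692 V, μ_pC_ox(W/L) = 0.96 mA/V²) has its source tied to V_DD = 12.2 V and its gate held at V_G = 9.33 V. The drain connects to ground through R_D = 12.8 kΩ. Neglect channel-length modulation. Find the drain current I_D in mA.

V_SG = V_DD − V_G = 12.2 − 9.33 = 2.87 V, so V_ov = 2.87 − 0.692 = 2.18 V.
Assume saturation: I_D = ½ k_p V_ov² = 0.5 × 0.96 × 2.18² = 2.28 mA, giving V_SD = V_DD − I_D R_D = 12.2 − 2.28 × 12.8 = -16.9 V.
But -16.9 V < V_ov = 2.18 V, so the device is actually in triode.
In triode I_D = k_p[V_ov V_SD − ½ V_SD²] and I_D = (V_DD − V_SD)/R_D. Equating: 6.14 V_SD² − 27.76 V_SD + 12.2 = 0, giving V_SD = 0.493 V (the root below V_ov).
I_D = (12.2 − 0.493) / 12.8 = 0.915 mA.

I_D = 0.915 mA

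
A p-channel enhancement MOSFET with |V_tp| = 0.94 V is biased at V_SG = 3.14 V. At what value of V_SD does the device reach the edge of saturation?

V_SD,sat = 2.20 V

The boundary between triode and saturation is V_SD = V_SG − |V_tp| = V_ov.
V_ov = 3.14 − 0.94 = 2.2 V.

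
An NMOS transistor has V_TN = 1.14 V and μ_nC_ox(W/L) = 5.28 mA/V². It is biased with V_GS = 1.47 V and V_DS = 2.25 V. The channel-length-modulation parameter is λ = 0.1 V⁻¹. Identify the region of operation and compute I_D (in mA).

Saturation; I_D = 0.352 mA

V_ov = V_GS − V_TN = 1.47 − 1.14 = 0.33 V.
Since V_DS = 2.25 V ≥ V_ov = 0.33 V, the device is in saturation.
I_D = ½ k_n V_ov² (1 + λ V_DS) = 0.5 × 5.28 × 0.33² × (1 + 0.1 × 2.25) = 0.352 mA.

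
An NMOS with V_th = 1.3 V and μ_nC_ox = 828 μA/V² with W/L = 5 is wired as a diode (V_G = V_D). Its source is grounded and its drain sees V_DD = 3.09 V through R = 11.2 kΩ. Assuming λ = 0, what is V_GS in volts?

With gate tied to drain, V_GS = V_DS ≥ V_GS − V_th, so the device is in saturation.
k_n = μ_nC_ox · (W/L) = 4.14 mA/V².
KCL at the drain: ½ k_n (V_GS − V_th)² = (V_DD − V_GS)/R.
Let x = V_GS − 1.3. Then 23.2 x² + x − 1.79 = 0, giving x = 0.257 V (positive root), so V_GS = 1.56 V.
I_D = (V_DD − V_GS)/R = (3.09 − 1.56) / 11.2 = 0.137 mA.

V_GS = 1.56 V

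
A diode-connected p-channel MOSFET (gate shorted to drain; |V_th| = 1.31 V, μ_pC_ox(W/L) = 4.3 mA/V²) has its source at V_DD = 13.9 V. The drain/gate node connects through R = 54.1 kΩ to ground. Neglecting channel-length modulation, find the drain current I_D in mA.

I_D = 0.227 mA

With gate tied to drain, V_SG = V_SD ≥ V_SG − |V_th|, so the device is in saturation.
KCL at the drain: ½ k_p (V_SG − |V_th|)² = (V_DD − V_SG)/R.
Let x = V_SG − 1.31. Then 116 x² + x − 12.59 = 0, giving x = 0.325 V (positive root), so V_SG = 1.63 V.
I_D = (V_DD − V_SG)/R = (13.9 − 1.63) / 54.1 = 0.227 mA.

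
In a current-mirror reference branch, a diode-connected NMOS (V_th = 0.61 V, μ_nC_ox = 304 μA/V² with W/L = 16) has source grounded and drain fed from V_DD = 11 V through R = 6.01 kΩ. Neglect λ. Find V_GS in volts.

V_GS = 1.42 V

With gate tied to drain, V_GS = V_DS ≥ V_GS − V_th, so the device is in saturation.
k_n = μ_nC_ox · (W/L) = 4.864 mA/V².
KCL at the drain: ½ k_n (V_GS − V_th)² = (V_DD − V_GS)/R.
Let x = V_GS − 0.61. Then 14.6 x² + x − 10.39 = 0, giving x = 0.81 V (positive root), so V_GS = 1.42 V.
I_D = (V_DD − V_GS)/R = (11 − 1.42) / 6.01 = 1.59 mA.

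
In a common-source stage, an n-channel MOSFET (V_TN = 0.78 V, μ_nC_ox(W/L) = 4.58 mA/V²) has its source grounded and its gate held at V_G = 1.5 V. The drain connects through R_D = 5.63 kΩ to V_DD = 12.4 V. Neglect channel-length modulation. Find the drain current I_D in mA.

V_GS = V_G = 1.5 V, so V_ov = 1.5 − 0.78 = 0.72 V.
Assume saturation: I_D = ½ k_n V_ov² = 0.5 × 4.58 × 0.72² = 1.19 mA, giving V_DS = V_DD − I_D R_D = 12.4 − 1.19 × 5.63 = 5.72 V.
V_DS = 5.72 V ≥ V_ov = 0.72 V, confirming saturation.

I_D = 1.19 mA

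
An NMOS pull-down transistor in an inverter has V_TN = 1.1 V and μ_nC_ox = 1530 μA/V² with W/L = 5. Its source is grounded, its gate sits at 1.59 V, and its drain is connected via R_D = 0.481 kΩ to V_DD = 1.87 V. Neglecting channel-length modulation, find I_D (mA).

V_GS = V_G = 1.59 V, so V_ov = 1.59 − 1.1 = 0.49 V.
k_n = μ_nC_ox · (W/L) = 7.65 mA/V².
Assume saturation: I_D = ½ k_n V_ov² = 0.5 × 7.65 × 0.49² = 0.918 mA, giving V_DS = V_DD − I_D R_D = 1.87 − 0.918 × 0.481 = 1.43 V.
V_DS = 1.43 V ≥ V_ov = 0.49 V, confirming saturation.

I_D = 0.918 mA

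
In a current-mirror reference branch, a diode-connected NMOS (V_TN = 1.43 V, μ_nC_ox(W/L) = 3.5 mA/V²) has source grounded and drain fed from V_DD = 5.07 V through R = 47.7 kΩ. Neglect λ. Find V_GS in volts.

V_GS = 1.63 V

With gate tied to drain, V_GS = V_DS ≥ V_GS − V_TN, so the device is in saturation.
KCL at the drain: ½ k_n (V_GS − V_TN)² = (V_DD − V_GS)/R.
Let x = V_GS − 1.43. Then 83.5 x² + x − 3.64 = 0, giving x = 0.203 V (positive root), so V_GS = 1.63 V.
I_D = (V_DD − V_GS)/R = (5.07 − 1.63) / 47.7 = 0.0721 mA.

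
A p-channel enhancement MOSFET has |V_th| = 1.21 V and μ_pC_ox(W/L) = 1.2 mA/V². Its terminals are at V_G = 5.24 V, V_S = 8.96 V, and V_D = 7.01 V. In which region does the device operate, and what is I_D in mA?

Triode; I_D = 3.59 mA

V_SG = V_S − V_G = 8.96 − 5.24 = 3.72 V; V_SD = V_S − V_D = 8.96 − 7.01 = 1.95 V.
V_ov = V_SG − |V_th| = 3.72 − 1.21 = 2.51 V.
Since V_SD = 1.95 V < V_ov = 2.51 V, the device is in the triode region.
I_D = k_p [V_ov · V_SD − ½ V_SD²] = 1.2 × [2.51 × 1.95 − 0.5 × 1.95²] = 3.59 mA.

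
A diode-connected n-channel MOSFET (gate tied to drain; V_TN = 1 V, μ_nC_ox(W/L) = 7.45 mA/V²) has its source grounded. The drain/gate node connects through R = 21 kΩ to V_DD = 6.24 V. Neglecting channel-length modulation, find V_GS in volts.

With gate tied to drain, V_GS = V_DS ≥ V_GS − V_TN, so the device is in saturation.
KCL at the drain: ½ k_n (V_GS − V_TN)² = (V_DD − V_GS)/R.
Let x = V_GS − 1. Then 78.2 x² + x − 5.24 = 0, giving x = 0.253 V (positive root), so V_GS = 1.25 V.
I_D = (V_DD − V_GS)/R = (6.24 − 1.25) / 21 = 0.237 mA.

V_GS = 1.25 V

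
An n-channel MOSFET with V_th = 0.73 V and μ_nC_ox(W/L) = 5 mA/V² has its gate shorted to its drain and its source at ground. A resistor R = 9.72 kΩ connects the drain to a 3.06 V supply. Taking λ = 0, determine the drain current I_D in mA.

I_D = 0.210 mA

With gate tied to drain, V_GS = V_DS ≥ V_GS − V_th, so the device is in saturation.
KCL at the drain: ½ k_n (V_GS − V_th)² = (V_DD − V_GS)/R.
Let x = V_GS − 0.73. Then 24.3 x² + x − 2.33 = 0, giving x = 0.29 V (positive root), so V_GS = 1.02 V.
I_D = (V_DD − V_GS)/R = (3.06 − 1.02) / 9.72 = 0.21 mA.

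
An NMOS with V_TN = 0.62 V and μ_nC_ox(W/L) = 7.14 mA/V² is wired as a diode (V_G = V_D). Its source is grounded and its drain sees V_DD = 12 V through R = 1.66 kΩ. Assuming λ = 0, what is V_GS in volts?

V_GS = 1.92 V

With gate tied to drain, V_GS = V_DS ≥ V_GS − V_TN, so the device is in saturation.
KCL at the drain: ½ k_n (V_GS − V_TN)² = (V_DD − V_GS)/R.
Let x = V_GS − 0.62. Then 5.93 x² + x − 11.38 = 0, giving x = 1.3 V (positive root), so V_GS = 1.92 V.
I_D = (V_DD − V_GS)/R = (12 − 1.92) / 1.66 = 6.07 mA.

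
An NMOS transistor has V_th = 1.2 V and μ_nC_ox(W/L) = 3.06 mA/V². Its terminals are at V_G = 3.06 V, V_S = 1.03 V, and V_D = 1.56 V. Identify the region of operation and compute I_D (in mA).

V_GS = V_G − V_S = 3.06 − 1.03 = 2.03 V; V_DS = V_D − V_S = 1.56 − 1.03 = 0.53 V.
V_ov = V_GS − V_th = 2.03 − 1.2 = 0.83 V.
Since V_DS = 0.53 V < V_ov = 0.83 V, the device is in the triode region.
I_D = k_n [V_ov · V_DS − ½ V_DS²] = 3.06 × [0.83 × 0.53 − 0.5 × 0.53²] = 0.916 mA.

Triode; I_D = 0.916 mA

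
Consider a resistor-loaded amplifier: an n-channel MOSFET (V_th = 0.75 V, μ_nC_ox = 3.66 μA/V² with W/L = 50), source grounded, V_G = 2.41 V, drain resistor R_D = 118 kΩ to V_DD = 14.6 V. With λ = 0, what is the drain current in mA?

I_D = 0.120 mA

V_GS = V_G = 2.41 V, so V_ov = 2.41 − 0.75 = 1.66 V.
k_n = μ_nC_ox · (W/L) = 0.183 mA/V².
Assume saturation: I_D = ½ k_n V_ov² = 0.5 × 0.183 × 1.66² = 0.252 mA, giving V_DS = V_DD − I_D R_D = 14.6 − 0.252 × 118 = -15.2 V.
But -15.2 V < V_ov = 1.66 V, so the device is actually in triode.
In triode I_D = k_n[V_ov V_DS − ½ V_DS²] and I_D = (V_DD − V_DS)/R_D. Equating: 10.8 V_DS² − 36.85 V_DS + 14.6 = 0, giving V_DS = 0.458 V (the root below V_ov).
I_D = (14.6 − 0.458) / 118 = 0.12 mA.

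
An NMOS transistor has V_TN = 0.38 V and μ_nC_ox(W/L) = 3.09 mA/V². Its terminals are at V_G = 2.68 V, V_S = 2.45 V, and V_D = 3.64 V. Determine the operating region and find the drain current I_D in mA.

V_GS = V_G − V_S = 2.68 − 2.45 = 0.23 V; V_DS = V_D − V_S = 3.64 − 2.45 = 1.19 V.
V_GS = 0.23 V < V_TN = 0.38 V, so the transistor is in cutoff.

Cutoff; I_D = 0 mA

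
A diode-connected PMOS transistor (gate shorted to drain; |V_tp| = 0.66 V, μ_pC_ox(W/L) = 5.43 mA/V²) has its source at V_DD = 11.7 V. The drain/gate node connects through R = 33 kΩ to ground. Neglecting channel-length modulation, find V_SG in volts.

V_SG = 1.01 V

With gate tied to drain, V_SG = V_SD ≥ V_SG − |V_tp|, so the device is in saturation.
KCL at the drain: ½ k_p (V_SG − |V_tp|)² = (V_DD − V_SG)/R.
Let x = V_SG − 0.66. Then 89.6 x² + x − 11.04 = 0, giving x = 0.345 V (positive root), so V_SG = 1.01 V.
I_D = (V_DD − V_SG)/R = (11.7 − 1.01) / 33 = 0.324 mA.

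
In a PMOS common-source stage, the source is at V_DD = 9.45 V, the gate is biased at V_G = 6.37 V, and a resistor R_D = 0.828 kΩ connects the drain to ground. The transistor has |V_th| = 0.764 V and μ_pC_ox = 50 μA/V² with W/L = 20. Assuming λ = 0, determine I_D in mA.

I_D = 2.68 mA

V_SG = V_DD − V_G = 9.45 − 6.37 = 3.08 V, so V_ov = 3.08 − 0.764 = 2.32 V.
k_p = μ_pC_ox · (W/L) = 1 mA/V².
Assume saturation: I_D = ½ k_p V_ov² = 0.5 × 1 × 2.32² = 2.68 mA, giving V_SD = V_DD − I_D R_D = 9.45 − 2.68 × 0.828 = 7.23 V.
V_SD = 7.23 V ≥ V_ov = 2.32 V, confirming saturation.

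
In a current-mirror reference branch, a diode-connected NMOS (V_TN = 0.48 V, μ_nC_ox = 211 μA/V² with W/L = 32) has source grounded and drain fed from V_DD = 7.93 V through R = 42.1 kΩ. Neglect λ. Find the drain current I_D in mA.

I_D = 0.172 mA

With gate tied to drain, V_GS = V_DS ≥ V_GS − V_TN, so the device is in saturation.
k_n = μ_nC_ox · (W/L) = 6.752 mA/V².
KCL at the drain: ½ k_n (V_GS − V_TN)² = (V_DD − V_GS)/R.
Let x = V_GS − 0.48. Then 142 x² + x − 7.45 = 0, giving x = 0.225 V (positive root), so V_GS = 0.705 V.
I_D = (V_DD − V_GS)/R = (7.93 − 0.705) / 42.1 = 0.172 mA.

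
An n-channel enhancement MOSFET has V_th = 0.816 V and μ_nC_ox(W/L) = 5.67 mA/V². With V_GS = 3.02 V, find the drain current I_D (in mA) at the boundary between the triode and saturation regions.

I_D = 13.8 mA

At the boundary V_DS = V_ov = V_GS − V_th = 3.02 − 0.816 = 2.2 V.
I_D = ½ k_n V_ov² = 0.5 × 5.67 × 2.2² = 13.8 mA.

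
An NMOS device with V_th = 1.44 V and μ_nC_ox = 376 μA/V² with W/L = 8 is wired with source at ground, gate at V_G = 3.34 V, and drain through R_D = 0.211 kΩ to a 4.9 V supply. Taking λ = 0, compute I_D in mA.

V_GS = V_G = 3.34 V, so V_ov = 3.34 − 1.44 = 1.9 V.
k_n = μ_nC_ox · (W/L) = 3.008 mA/V².
Assume saturation: I_D = ½ k_n V_ov² = 0.5 × 3.008 × 1.9² = 5.43 mA, giving V_DS = V_DD − I_D R_D = 4.9 − 5.43 × 0.211 = 3.75 V.
V_DS = 3.75 V ≥ V_ov = 1.9 V, confirming saturation.

I_D = 5.43 mA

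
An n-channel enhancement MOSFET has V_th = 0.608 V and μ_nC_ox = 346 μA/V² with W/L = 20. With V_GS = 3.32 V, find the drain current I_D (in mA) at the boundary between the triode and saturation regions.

At the boundary V_DS = V_ov = V_GS − V_th = 3.32 − 0.608 = 2.71 V.
k_n = μ_nC_ox · (W/L) = 6.92 mA/V².
I_D = ½ k_n V_ov² = 0.5 × 6.92 × 2.71² = 25.4 mA.

I_D = 25.4 mA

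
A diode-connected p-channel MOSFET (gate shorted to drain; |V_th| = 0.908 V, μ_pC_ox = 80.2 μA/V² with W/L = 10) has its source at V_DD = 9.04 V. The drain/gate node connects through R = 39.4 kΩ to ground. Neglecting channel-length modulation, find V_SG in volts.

With gate tied to drain, V_SG = V_SD ≥ V_SG − |V_th|, so the device is in saturation.
k_p = μ_pC_ox · (W/L) = 0.802 mA/V².
KCL at the drain: ½ k_p (V_SG − |V_th|)² = (V_DD − V_SG)/R.
Let x = V_SG − 0.908. Then 15.8 x² + x − 8.132 = 0, giving x = 0.686 V (positive root), so V_SG = 1.59 V.
I_D = (V_DD − V_SG)/R = (9.04 − 1.59) / 39.4 = 0.189 mA.

V_SG = 1.59 V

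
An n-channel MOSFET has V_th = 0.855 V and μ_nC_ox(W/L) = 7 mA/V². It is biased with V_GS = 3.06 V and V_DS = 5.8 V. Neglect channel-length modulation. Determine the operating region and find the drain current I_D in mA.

Saturation; I_D = 17.0 mA

V_ov = V_GS − V_th = 3.06 − 0.855 = 2.21 V.
Since V_DS = 5.8 V ≥ V_ov = 2.21 V, the device is in saturation.
I_D = ½ k_n V_ov² = 0.5 × 7 × 2.21² = 17 mA.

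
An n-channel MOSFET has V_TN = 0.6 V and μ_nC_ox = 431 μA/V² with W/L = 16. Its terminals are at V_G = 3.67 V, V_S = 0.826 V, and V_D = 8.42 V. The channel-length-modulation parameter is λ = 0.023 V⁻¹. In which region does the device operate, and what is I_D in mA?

V_GS = V_G − V_S = 3.67 − 0.826 = 2.84 V; V_DS = V_D − V_S = 8.42 − 0.826 = 7.59 V.
k_n = μ_nC_ox · (W/L) = 6.896 mA/V².
V_ov = V_GS − V_TN = 2.84 − 0.6 = 2.24 V.
Since V_DS = 7.59 V ≥ V_ov = 2.24 V, the device is in saturation.
I_D = ½ k_n V_ov² (1 + λ V_DS) = 0.5 × 6.896 × 2.24² × (1 + 0.023 × 7.59) = 20.4 mA.

Saturation; I_D = 20.4 mA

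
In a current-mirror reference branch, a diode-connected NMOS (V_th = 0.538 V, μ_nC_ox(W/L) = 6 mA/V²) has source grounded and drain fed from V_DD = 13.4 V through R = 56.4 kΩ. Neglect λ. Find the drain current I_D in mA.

With gate tied to drain, V_GS = V_DS ≥ V_GS − V_th, so the device is in saturation.
KCL at the drain: ½ k_n (V_GS − V_th)² = (V_DD − V_GS)/R.
Let x = V_GS − 0.538. Then 169 x² + x − 12.86 = 0, giving x = 0.273 V (positive root), so V_GS = 0.811 V.
I_D = (V_DD − V_GS)/R = (13.4 − 0.811) / 56.4 = 0.223 mA.

I_D = 0.223 mA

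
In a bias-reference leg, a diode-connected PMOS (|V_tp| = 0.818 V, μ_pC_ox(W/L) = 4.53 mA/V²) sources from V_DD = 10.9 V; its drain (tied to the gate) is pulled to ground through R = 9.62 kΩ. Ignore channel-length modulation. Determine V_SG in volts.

With gate tied to drain, V_SG = V_SD ≥ V_SG − |V_tp|, so the device is in saturation.
KCL at the drain: ½ k_p (V_SG − |V_tp|)² = (V_DD − V_SG)/R.
Let x = V_SG − 0.818. Then 21.8 x² + x − 10.08 = 0, giving x = 0.658 V (positive root), so V_SG = 1.48 V.
I_D = (V_DD − V_SG)/R = (10.9 − 1.48) / 9.62 = 0.98 mA.

V_SG = 1.48 V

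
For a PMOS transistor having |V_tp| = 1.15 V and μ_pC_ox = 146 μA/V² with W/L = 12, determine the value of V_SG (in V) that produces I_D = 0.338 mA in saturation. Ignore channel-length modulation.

k_p = μ_pC_ox · (W/L) = 1.752 mA/V².
In saturation I_D = ½ k_p (V_SG − |V_tp|)², so V_SG − |V_tp| = √(2 I_D / k_p) = √(2 × 0.338 / 1.752) = 0.621 V.
V_SG = 1.15 + 0.621 = 1.77 V.

V_SG = 1.77 V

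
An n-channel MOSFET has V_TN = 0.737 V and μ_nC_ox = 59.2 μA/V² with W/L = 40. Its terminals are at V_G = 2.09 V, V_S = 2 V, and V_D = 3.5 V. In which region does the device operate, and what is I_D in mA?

V_GS = V_G − V_S = 2.09 − 2 = 0.09 V; V_DS = V_D − V_S = 3.5 − 2 = 1.5 V.
V_GS = 0.09 V < V_TN = 0.737 V, so the transistor is in cutoff.

Cutoff; I_D = 0 mA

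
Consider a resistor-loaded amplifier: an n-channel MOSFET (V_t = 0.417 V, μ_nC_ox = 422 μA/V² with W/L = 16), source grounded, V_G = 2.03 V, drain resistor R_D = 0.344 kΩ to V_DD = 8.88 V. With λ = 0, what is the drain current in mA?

V_GS = V_G = 2.03 V, so V_ov = 2.03 − 0.417 = 1.61 V.
k_n = μ_nC_ox · (W/L) = 6.752 mA/V².
Assume saturation: I_D = ½ k_n V_ov² = 0.5 × 6.752 × 1.61² = 8.78 mA, giving V_DS = V_DD − I_D R_D = 8.88 − 8.78 × 0.344 = 5.86 V.
V_DS = 5.86 V ≥ V_ov = 1.61 V, confirming saturation.

I_D = 8.78 mA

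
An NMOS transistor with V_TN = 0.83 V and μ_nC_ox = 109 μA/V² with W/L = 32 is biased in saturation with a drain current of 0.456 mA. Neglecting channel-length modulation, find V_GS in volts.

V_GS = 1.34 V

k_n = μ_nC_ox · (W/L) = 3.488 mA/V².
In saturation I_D = ½ k_n (V_GS − V_TN)², so V_GS − V_TN = √(2 I_D / k_n) = √(2 × 0.456 / 3.488) = 0.511 V.
V_GS = 0.83 + 0.511 = 1.34 V.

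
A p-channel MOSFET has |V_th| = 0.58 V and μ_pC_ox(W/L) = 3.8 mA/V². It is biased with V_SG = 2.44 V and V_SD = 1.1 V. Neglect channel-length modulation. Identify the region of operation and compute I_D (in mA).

V_ov = V_SG − |V_th| = 2.44 − 0.58 = 1.86 V.
Since V_SD = 1.1 V < V_ov = 1.86 V, the device is in the triode region.
I_D = k_p [V_ov · V_SD − ½ V_SD²] = 3.8 × [1.86 × 1.1 − 0.5 × 1.1²] = 5.48 mA.

Triode; I_D = 5.48 mA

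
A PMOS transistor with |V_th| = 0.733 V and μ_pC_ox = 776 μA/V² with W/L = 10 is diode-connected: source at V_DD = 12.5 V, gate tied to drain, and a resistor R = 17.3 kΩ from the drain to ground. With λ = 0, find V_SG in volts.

V_SG = 1.14 V

With gate tied to drain, V_SG = V_SD ≥ V_SG − |V_th|, so the device is in saturation.
k_p = μ_pC_ox · (W/L) = 7.76 mA/V².
KCL at the drain: ½ k_p (V_SG − |V_th|)² = (V_DD − V_SG)/R.
Let x = V_SG − 0.733. Then 67.1 x² + x − 11.77 = 0, giving x = 0.411 V (positive root), so V_SG = 1.14 V.
I_D = (V_DD − V_SG)/R = (12.5 − 1.14) / 17.3 = 0.656 mA.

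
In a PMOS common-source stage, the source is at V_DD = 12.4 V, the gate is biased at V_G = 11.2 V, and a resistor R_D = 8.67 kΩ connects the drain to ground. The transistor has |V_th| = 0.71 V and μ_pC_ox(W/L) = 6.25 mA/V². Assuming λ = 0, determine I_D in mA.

I_D = 0.750 mA

V_SG = V_DD − V_G = 12.4 − 11.2 = 1.2 V, so V_ov = 1.2 − 0.71 = 0.49 V.
Assume saturation: I_D = ½ k_p V_ov² = 0.5 × 6.25 × 0.49² = 0.75 mA, giving V_SD = V_DD − I_D R_D = 12.4 − 0.75 × 8.67 = 5.89 V.
V_SD = 5.89 V ≥ V_ov = 0.49 V, confirming saturation.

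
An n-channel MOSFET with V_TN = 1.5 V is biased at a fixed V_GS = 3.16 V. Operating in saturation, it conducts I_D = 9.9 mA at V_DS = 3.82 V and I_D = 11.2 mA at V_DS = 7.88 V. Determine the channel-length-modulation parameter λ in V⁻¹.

λ = 0.0369 V⁻¹

With V_GS fixed, I_D ∝ (1 + λ V_DS) in saturation, so I_D2/I_D1 = (1 + λ V_DS2)/(1 + λ V_DS1).
11.2/9.9 = 1.131 = (1 + 7.88 λ)/(1 + 3.82 λ).
Solving: λ (I_D1 V_DS2 − I_D2 V_DS1) = I_D2 − I_D1, so λ = (11.2 − 9.9) / (9.9 × 7.88 − 11.2 × 3.82) = 1.3 / 35.2 = 0.0369 V⁻¹.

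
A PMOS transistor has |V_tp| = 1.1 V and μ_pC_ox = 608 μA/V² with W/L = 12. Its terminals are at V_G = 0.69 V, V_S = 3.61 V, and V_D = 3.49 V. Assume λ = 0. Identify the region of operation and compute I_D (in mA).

V_SG = V_S − V_G = 3.61 − 0.69 = 2.92 V; V_SD = V_S − V_D = 3.61 − 3.49 = 0.12 V.
k_p = μ_pC_ox · (W/L) = 7.296 mA/V².
V_ov = V_SG − |V_tp| = 2.92 − 1.1 = 1.82 V.
Since V_SD = 0.12 V < V_ov = 1.82 V, the device is in the triode region.
I_D = k_p [V_ov · V_SD − ½ V_SD²] = 7.296 × [1.82 × 0.12 − 0.5 × 0.12²] = 1.54 mA.

Triode; I_D = 1.54 mA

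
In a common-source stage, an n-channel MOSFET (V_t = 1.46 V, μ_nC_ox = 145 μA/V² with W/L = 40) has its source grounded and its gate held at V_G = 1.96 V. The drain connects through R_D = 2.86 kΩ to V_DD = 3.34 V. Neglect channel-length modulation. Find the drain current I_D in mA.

V_GS = V_G = 1.96 V, so V_ov = 1.96 − 1.46 = 0.5 V.
k_n = μ_nC_ox · (W/L) = 5.8 mA/V².
Assume saturation: I_D = ½ k_n V_ov² = 0.5 × 5.8 × 0.5² = 0.725 mA, giving V_DS = V_DD − I_D R_D = 3.34 − 0.725 × 2.86 = 1.27 V.
V_DS = 1.27 V ≥ V_ov = 0.5 V, confirming saturation.

I_D = 0.725 mA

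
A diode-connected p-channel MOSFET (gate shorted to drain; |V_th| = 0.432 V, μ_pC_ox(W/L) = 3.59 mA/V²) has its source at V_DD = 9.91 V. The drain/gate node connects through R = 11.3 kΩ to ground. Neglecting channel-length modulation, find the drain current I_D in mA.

With gate tied to drain, V_SG = V_SD ≥ V_SG − |V_th|, so the device is in saturation.
KCL at the drain: ½ k_p (V_SG − |V_th|)² = (V_DD − V_SG)/R.
Let x = V_SG − 0.432. Then 20.3 x² + x − 9.478 = 0, giving x = 0.659 V (positive root), so V_SG = 1.09 V.
I_D = (V_DD − V_SG)/R = (9.91 − 1.09) / 11.3 = 0.78 mA.

I_D = 0.780 mA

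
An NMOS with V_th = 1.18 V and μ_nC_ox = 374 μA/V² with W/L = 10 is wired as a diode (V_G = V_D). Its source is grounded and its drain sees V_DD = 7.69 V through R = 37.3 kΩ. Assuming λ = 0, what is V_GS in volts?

With gate tied to drain, V_GS = V_DS ≥ V_GS − V_th, so the device is in saturation.
k_n = μ_nC_ox · (W/L) = 3.74 mA/V².
KCL at the drain: ½ k_n (V_GS − V_th)² = (V_DD − V_GS)/R.
Let x = V_GS − 1.18. Then 69.8 x² + x − 6.51 = 0, giving x = 0.298 V (positive root), so V_GS = 1.48 V.
I_D = (V_DD − V_GS)/R = (7.69 − 1.48) / 37.3 = 0.167 mA.

V_GS = 1.48 V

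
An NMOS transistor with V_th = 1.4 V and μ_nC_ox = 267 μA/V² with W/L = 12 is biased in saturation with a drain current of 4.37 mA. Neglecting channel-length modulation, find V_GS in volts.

V_GS = 3.05 V

k_n = μ_nC_ox · (W/L) = 3.204 mA/V².
In saturation I_D = ½ k_n (V_GS − V_th)², so V_GS − V_th = √(2 I_D / k_n) = √(2 × 4.37 / 3.204) = 1.65 V.
V_GS = 1.4 + 1.65 = 3.05 V.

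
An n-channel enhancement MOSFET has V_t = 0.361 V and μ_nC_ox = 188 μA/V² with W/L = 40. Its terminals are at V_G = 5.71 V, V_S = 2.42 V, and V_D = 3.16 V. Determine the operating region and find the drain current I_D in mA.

Triode; I_D = 14.2 mA

V_GS = V_G − V_S = 5.71 − 2.42 = 3.29 V; V_DS = V_D − V_S = 3.16 − 2.42 = 0.74 V.
k_n = μ_nC_ox · (W/L) = 7.52 mA/V².
V_ov = V_GS − V_t = 3.29 − 0.361 = 2.93 V.
Since V_DS = 0.74 V < V_ov = 2.93 V, the device is in the triode region.
I_D = k_n [V_ov · V_DS − ½ V_DS²] = 7.52 × [2.93 × 0.74 − 0.5 × 0.74²] = 14.2 mA.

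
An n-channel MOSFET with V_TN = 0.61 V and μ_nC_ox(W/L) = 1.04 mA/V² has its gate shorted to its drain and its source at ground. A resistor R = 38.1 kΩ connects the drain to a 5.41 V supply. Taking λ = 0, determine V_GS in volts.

V_GS = 1.08 V

With gate tied to drain, V_GS = V_DS ≥ V_GS − V_TN, so the device is in saturation.
KCL at the drain: ½ k_n (V_GS − V_TN)² = (V_DD − V_GS)/R.
Let x = V_GS − 0.61. Then 19.8 x² + x − 4.8 = 0, giving x = 0.468 V (positive root), so V_GS = 1.08 V.
I_D = (V_DD − V_GS)/R = (5.41 − 1.08) / 38.1 = 0.114 mA.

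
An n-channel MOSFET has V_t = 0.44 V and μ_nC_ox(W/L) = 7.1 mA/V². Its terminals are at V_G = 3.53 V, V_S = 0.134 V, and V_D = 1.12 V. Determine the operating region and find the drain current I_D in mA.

Triode; I_D = 17.2 mA

V_GS = V_G − V_S = 3.53 − 0.134 = 3.4 V; V_DS = V_D − V_S = 1.12 − 0.134 = 0.986 V.
V_ov = V_GS − V_t = 3.4 − 0.44 = 2.96 V.
Since V_DS = 0.986 V < V_ov = 2.96 V, the device is in the triode region.
I_D = k_n [V_ov · V_DS − ½ V_DS²] = 7.1 × [2.96 × 0.986 − 0.5 × 0.986²] = 17.2 mA.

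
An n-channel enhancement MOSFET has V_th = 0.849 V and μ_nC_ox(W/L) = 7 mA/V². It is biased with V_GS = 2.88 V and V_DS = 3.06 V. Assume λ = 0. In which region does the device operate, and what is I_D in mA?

Saturation; I_D = 14.4 mA

V_ov = V_GS − V_th = 2.88 − 0.849 = 2.03 V.
Since V_DS = 3.06 V ≥ V_ov = 2.03 V, the device is in saturation.
I_D = ½ k_n V_ov² = 0.5 × 7 × 2.03² = 14.4 mA.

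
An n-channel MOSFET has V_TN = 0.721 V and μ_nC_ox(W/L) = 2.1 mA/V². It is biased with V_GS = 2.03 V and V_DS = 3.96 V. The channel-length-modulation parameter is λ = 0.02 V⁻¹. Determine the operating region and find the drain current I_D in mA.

Saturation; I_D = 1.94 mA

V_ov = V_GS − V_TN = 2.03 − 0.721 = 1.31 V.
Since V_DS = 3.96 V ≥ V_ov = 1.31 V, the device is in saturation.
I_D = ½ k_n V_ov² (1 + λ V_DS) = 0.5 × 2.1 × 1.31² × (1 + 0.02 × 3.96) = 1.94 mA.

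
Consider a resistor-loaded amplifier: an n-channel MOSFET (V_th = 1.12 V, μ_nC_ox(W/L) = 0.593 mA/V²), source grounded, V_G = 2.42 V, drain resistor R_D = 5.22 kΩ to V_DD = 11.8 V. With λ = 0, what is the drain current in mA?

I_D = 0.501 mA

V_GS = V_G = 2.42 V, so V_ov = 2.42 − 1.12 = 1.3 V.
Assume saturation: I_D = ½ k_n V_ov² = 0.5 × 0.593 × 1.3² = 0.501 mA, giving V_DS = V_DD − I_D R_D = 11.8 − 0.501 × 5.22 = 9.18 V.
V_DS = 9.18 V ≥ V_ov = 1.3 V, confirming saturation.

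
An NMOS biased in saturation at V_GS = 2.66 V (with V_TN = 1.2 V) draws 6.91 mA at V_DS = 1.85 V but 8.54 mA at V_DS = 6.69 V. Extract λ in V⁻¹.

λ = 0.0536 V⁻¹

With V_GS fixed, I_D ∝ (1 + λ V_DS) in saturation, so I_D2/I_D1 = (1 + λ V_DS2)/(1 + λ V_DS1).
8.54/6.91 = 1.236 = (1 + 6.69 λ)/(1 + 1.85 λ).
Solving: λ (I_D1 V_DS2 − I_D2 V_DS1) = I_D2 − I_D1, so λ = (8.54 − 6.91) / (6.91 × 6.69 − 8.54 × 1.85) = 1.63 / 30.4 = 0.0536 V⁻¹.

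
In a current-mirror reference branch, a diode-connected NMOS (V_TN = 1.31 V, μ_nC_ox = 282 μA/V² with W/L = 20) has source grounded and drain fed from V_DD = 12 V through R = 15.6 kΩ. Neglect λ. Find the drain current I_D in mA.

I_D = 0.654 mA

With gate tied to drain, V_GS = V_DS ≥ V_GS − V_TN, so the device is in saturation.
k_n = μ_nC_ox · (W/L) = 5.64 mA/V².
KCL at the drain: ½ k_n (V_GS − V_TN)² = (V_DD − V_GS)/R.
Let x = V_GS − 1.31. Then 44 x² + x − 10.69 = 0, giving x = 0.482 V (positive root), so V_GS = 1.79 V.
I_D = (V_DD − V_GS)/R = (12 − 1.79) / 15.6 = 0.654 mA.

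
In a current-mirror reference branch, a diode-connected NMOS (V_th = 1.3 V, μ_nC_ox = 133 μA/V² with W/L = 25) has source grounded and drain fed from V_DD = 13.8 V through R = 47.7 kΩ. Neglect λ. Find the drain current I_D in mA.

I_D = 0.254 mA

With gate tied to drain, V_GS = V_DS ≥ V_GS − V_th, so the device is in saturation.
k_n = μ_nC_ox · (W/L) = 3.325 mA/V².
KCL at the drain: ½ k_n (V_GS − V_th)² = (V_DD − V_GS)/R.
Let x = V_GS − 1.3. Then 79.3 x² + x − 12.5 = 0, giving x = 0.391 V (positive root), so V_GS = 1.69 V.
I_D = (V_DD − V_GS)/R = (13.8 − 1.69) / 47.7 = 0.254 mA.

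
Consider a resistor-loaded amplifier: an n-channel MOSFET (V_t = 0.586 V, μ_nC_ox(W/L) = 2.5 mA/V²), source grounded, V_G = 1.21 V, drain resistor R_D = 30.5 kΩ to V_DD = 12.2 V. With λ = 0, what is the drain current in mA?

V_GS = V_G = 1.21 V, so V_ov = 1.21 − 0.586 = 0.624 V.
Assume saturation: I_D = ½ k_n V_ov² = 0.5 × 2.5 × 0.624² = 0.487 mA, giving V_DS = V_DD − I_D R_D = 12.2 − 0.487 × 30.5 = -2.64 V.
But -2.64 V < V_ov = 0.624 V, so the device is actually in triode.
In triode I_D = k_n[V_ov V_DS − ½ V_DS²] and I_D = (V_DD − V_DS)/R_D. Equating: 38.1 V_DS² − 48.58 V_DS + 12.2 = 0, giving V_DS = 0.344 V (the root below V_ov).
I_D = (12.2 − 0.344) / 30.5 = 0.389 mA.

I_D = 0.389 mA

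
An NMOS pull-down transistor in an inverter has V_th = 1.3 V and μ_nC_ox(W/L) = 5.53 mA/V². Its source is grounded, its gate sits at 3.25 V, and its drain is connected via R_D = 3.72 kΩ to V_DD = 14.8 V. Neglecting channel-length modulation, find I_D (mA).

I_D = 3.87 mA

V_GS = V_G = 3.25 V, so V_ov = 3.25 − 1.3 = 1.95 V.
Assume saturation: I_D = ½ k_n V_ov² = 0.5 × 5.53 × 1.95² = 10.5 mA, giving V_DS = V_DD − I_D R_D = 14.8 − 10.5 × 3.72 = -24.3 V.
But -24.3 V < V_ov = 1.95 V, so the device is actually in triode.
In triode I_D = k_n[V_ov V_DS − ½ V_DS²] and I_D = (V_DD − V_DS)/R_D. Equating: 10.3 V_DS² − 41.11 V_DS + 14.8 = 0, giving V_DS = 0.4 V (the root below V_ov).
I_D = (14.8 − 0.4) / 3.72 = 3.87 mA.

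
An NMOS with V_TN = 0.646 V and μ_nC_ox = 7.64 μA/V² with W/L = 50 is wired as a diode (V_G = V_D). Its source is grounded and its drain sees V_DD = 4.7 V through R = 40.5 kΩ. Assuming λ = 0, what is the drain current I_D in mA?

With gate tied to drain, V_GS = V_DS ≥ V_GS − V_TN, so the device is in saturation.
k_n = μ_nC_ox · (W/L) = 0.382 mA/V².
KCL at the drain: ½ k_n (V_GS − V_TN)² = (V_DD − V_GS)/R.
Let x = V_GS − 0.646. Then 7.74 x² + x − 4.054 = 0, giving x = 0.662 V (positive root), so V_GS = 1.31 V.
I_D = (V_DD − V_GS)/R = (4.7 − 1.31) / 40.5 = 0.0837 mA.

I_D = 0.0837 mA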